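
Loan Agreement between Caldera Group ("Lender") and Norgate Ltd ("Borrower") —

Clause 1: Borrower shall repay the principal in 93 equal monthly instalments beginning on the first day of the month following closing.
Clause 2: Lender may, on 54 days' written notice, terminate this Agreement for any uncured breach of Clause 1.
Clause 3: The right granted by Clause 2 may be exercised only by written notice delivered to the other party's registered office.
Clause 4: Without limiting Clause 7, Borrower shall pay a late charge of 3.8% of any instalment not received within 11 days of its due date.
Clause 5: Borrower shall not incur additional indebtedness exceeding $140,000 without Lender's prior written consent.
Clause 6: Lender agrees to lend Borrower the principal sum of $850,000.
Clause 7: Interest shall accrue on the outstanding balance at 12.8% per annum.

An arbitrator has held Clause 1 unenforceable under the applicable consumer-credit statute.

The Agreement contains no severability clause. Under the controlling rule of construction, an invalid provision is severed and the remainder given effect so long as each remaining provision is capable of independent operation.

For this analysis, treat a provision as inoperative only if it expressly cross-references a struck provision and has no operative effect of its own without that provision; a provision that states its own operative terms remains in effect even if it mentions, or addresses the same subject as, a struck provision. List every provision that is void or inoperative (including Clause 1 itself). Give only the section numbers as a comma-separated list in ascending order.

1, 2, 3

Clause 1 is struck. The only function of Clause 2 is the termination right for breach of Clause 1, so it cannot stand once Clause 1 is removed. Clause 3 operates only by reference to Clause 2, so it falls with Clause 2. Under the stated default rule, only provisions that cannot operate independently fall away; the rest are enforced. Clause 4, Clause 5, Clause 6, and Clause 7 remain in effect.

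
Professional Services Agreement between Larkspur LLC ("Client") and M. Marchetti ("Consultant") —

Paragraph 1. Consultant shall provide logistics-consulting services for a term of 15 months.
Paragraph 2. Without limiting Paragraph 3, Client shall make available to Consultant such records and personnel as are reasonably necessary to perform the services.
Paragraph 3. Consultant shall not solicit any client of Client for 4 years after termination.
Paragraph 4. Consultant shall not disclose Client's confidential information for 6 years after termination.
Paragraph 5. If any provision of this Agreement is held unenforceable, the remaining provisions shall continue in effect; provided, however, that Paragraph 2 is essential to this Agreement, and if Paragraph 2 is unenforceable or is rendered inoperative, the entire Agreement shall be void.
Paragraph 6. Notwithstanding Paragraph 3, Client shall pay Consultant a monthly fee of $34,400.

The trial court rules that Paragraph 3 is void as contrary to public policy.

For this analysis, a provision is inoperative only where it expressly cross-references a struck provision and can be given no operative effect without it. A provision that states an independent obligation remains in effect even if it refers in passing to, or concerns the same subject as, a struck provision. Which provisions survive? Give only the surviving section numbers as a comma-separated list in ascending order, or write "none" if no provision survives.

1, 2, 4, 5, 6

Paragraph 3 is struck. Although Paragraph 2 refers to Paragraph 3, its operative terms do not depend on Paragraph 3, so it remains in effect. Paragraph 6 mentions Paragraph 3 but its own obligation stands independently of Paragraph 3, so Paragraph 6 is not affected. Nothing else in the Agreement is defined by reference to Paragraph 3. Paragraph 5 makes Paragraph 2 an essential term, but Paragraph 2 is unaffected, so the severability proviso in Paragraph 5 preserves the remaining provisions. Paragraph 1, Paragraph 2, Paragraph 4, Paragraph 5, and Paragraph 6 remain in effect.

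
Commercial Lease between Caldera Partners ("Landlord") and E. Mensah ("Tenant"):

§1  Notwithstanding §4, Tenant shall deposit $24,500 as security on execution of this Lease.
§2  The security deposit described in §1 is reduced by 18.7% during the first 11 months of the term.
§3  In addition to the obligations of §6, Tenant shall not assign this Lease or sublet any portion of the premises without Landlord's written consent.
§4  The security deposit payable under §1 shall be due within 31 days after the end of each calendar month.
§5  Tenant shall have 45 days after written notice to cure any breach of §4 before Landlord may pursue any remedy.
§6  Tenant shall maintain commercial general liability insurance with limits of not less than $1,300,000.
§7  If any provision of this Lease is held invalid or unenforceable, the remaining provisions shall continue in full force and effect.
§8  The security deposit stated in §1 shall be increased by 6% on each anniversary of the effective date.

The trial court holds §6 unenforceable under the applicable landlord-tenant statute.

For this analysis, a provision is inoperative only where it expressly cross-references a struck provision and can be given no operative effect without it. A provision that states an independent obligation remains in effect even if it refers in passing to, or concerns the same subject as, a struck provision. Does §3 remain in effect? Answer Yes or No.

§6 is struck. §3 mentions §6 but its own obligation stands independently of §6, so §3 is not affected. Nothing else in the Lease is defined by reference to §6. Under the severability clause in §7, the remaining provisions continue in force. §1, §2, §3, §4, §5, §7, and §8 remain in effect. §3 is among the surviving provisions, so the answer is yes.

Yes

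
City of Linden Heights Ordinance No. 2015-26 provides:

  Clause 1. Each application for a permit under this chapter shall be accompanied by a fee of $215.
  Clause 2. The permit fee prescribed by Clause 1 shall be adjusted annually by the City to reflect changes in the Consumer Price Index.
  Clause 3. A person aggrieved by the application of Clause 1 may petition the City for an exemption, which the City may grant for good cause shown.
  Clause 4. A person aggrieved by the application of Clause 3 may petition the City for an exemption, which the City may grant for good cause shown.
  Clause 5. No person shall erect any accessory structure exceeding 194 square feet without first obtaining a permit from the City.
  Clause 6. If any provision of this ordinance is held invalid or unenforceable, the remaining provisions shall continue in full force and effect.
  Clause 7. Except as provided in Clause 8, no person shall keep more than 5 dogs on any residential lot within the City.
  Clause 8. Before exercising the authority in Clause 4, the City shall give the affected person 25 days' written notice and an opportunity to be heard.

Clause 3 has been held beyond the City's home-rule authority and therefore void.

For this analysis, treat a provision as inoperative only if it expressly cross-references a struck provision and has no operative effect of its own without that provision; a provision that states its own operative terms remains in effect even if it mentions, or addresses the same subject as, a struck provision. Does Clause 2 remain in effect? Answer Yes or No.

Yes

Clause 3 is struck. Clause 4 merely fixes the exemption procedure for Clause 3; with Clause 3 gone it has nothing to operate on and falls away. The only function of Clause 8 is the notice-and-hearing requirement for Clause 4, so it cannot stand once Clause 4 is removed. Although Clause 7 refers to Clause 8, its operative terms do not depend on Clause 8, so it remains in effect. Under the severability clause in Clause 6, the remaining provisions continue in force. The provisions still in force are Clause 1, Clause 2, Clause 5, Clause 6, and Clause 7. Clause 2 is among the surviving provisions, so the answer is yes.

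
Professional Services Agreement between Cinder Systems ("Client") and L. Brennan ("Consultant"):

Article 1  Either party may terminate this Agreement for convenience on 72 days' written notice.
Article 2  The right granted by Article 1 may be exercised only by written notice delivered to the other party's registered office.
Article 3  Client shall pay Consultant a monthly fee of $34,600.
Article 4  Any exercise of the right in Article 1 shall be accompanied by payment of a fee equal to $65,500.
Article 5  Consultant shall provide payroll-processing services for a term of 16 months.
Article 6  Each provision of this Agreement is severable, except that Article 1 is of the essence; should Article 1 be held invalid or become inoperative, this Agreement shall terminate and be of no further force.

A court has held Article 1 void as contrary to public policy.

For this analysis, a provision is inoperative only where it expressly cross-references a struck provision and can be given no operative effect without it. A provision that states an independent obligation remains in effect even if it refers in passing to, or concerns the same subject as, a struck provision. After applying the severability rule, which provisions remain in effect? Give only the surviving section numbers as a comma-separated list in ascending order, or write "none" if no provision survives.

Article 1 is struck. The only function of Article 2 is the notice requirement for Article 1, so it cannot stand once Article 1 is removed. The only function of Article 4 is the exercise fee for Article 1, so it cannot stand once Article 1 is removed. Article 6 makes Article 1 an essential term, and Article 1 is the provision held invalid; under Article 6, the entire Agreement is therefore void. No provision of the Agreement survives.

none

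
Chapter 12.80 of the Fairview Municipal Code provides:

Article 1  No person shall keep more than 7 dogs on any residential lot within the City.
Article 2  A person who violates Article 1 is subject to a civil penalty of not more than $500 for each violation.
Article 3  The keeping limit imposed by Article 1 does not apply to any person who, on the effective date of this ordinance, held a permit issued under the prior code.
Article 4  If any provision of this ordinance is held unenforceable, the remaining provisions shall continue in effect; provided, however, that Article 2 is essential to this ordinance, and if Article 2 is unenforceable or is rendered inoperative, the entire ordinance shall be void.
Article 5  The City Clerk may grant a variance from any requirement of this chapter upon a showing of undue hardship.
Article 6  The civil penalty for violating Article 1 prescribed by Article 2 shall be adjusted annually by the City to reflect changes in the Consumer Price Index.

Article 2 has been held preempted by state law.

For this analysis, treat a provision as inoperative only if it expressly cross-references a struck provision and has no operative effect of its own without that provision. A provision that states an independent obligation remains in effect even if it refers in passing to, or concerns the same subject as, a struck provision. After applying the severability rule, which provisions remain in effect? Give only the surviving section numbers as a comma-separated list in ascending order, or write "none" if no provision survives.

Article 2 is struck. Article 6 operates only by reference to Article 2, so it falls with Article 2. Article 4 makes Article 2 an essential term, and Article 2 is the provision held invalid; under Article 4, the entire ordinance is therefore void. No provision of the ordinance survives.

none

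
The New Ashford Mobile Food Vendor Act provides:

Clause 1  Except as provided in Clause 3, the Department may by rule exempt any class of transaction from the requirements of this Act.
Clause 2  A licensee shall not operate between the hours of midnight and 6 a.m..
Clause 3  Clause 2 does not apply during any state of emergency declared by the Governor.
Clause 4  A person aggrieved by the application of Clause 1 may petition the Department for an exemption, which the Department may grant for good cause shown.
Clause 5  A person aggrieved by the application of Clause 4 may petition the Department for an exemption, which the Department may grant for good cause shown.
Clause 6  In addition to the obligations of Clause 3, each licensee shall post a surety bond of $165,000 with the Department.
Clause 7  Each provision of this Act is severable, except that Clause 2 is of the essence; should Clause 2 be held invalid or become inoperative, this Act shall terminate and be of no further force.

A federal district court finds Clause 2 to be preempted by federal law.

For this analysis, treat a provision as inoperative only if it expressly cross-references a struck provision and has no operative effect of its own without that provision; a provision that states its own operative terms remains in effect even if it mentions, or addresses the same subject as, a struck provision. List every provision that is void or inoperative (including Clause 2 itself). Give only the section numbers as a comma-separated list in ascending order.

1, 2, 3, 4, 5, 6, 7

Clause 2 is struck. Clause 3 operates only by reference to Clause 2, so it falls with Clause 2. Clause 7 makes Clause 2 an essential term, and Clause 2 is the provision held invalid; under Clause 7, the entire Act is therefore void. No provision of the Act survives.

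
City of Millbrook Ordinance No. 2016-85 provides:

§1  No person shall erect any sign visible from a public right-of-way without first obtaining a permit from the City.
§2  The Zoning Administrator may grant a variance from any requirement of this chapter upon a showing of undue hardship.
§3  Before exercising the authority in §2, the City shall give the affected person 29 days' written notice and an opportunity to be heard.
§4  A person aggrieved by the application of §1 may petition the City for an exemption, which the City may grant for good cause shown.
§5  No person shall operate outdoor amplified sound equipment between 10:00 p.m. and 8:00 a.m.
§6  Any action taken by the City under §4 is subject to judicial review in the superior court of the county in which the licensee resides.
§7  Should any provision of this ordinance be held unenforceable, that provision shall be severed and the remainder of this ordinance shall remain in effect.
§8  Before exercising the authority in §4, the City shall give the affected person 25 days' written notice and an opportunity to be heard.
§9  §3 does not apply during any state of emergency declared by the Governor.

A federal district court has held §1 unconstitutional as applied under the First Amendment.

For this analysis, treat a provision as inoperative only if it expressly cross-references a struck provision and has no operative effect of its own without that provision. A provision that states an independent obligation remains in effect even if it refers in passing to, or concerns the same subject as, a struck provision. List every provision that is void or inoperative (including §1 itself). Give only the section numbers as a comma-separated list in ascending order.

§1 is struck. §4 merely fixes the exemption procedure for §1; with §1 gone it has nothing to operate on and falls away. §6 operates only by reference to §4, so it falls with §4. §8 operates only by reference to §4, so it falls with §4. §7 is a severability clause and preserves every provision that can still be given independent effect. That leaves §2, §3, §5, §7, and §9 in effect.

1, 4, 6, 8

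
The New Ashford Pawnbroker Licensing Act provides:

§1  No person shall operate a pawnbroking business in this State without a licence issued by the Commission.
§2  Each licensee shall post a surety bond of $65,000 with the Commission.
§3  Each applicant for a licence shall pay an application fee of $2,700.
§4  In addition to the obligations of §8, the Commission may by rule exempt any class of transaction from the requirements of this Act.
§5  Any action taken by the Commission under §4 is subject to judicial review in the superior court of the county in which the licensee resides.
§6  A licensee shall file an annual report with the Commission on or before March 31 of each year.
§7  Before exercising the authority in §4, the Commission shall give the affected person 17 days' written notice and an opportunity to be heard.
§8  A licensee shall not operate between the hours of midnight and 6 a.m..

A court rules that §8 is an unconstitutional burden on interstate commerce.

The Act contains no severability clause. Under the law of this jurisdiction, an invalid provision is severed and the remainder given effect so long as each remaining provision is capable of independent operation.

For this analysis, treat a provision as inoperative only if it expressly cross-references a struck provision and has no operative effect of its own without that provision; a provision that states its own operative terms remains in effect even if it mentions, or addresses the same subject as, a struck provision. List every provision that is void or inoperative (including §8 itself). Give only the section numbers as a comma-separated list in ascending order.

§8 is struck. Although §4 refers to §8, its operative terms do not depend on §8, so it remains in effect. No other provision's operative terms depend on §8. Under the stated default rule, only provisions that cannot operate independently fall away; the rest are enforced. That leaves §1, §2, §3, §4, §5, §6, and §7 in effect.

8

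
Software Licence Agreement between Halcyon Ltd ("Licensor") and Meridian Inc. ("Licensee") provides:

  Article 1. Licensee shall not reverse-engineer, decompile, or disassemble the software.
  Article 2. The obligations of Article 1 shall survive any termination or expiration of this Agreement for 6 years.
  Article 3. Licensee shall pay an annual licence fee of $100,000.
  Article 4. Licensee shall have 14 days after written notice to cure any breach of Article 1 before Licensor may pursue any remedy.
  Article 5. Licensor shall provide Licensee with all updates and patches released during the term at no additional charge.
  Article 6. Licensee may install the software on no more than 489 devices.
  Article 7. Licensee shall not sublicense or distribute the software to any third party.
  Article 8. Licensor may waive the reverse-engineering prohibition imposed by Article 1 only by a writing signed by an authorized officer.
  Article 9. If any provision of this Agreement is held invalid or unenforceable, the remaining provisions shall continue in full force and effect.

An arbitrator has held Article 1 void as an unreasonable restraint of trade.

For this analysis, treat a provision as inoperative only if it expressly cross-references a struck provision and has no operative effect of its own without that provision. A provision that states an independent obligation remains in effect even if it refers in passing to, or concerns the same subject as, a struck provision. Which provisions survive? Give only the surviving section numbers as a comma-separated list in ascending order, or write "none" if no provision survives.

Article 1 is struck. Article 2 operates only by reference to Article 1, so it falls with Article 1. Article 4 merely fixes the cure period for breach of Article 1; with Article 1 gone it has nothing to operate on and falls away. Article 8 has no operative effect of its own apart from Article 1 and is therefore inoperative. Article 9 is a severability clause and preserves every provision that can still be given independent effect. Article 3, Article 5, Article 6, Article 7, and Article 9 remain in effect.

3, 5, 6, 7, 9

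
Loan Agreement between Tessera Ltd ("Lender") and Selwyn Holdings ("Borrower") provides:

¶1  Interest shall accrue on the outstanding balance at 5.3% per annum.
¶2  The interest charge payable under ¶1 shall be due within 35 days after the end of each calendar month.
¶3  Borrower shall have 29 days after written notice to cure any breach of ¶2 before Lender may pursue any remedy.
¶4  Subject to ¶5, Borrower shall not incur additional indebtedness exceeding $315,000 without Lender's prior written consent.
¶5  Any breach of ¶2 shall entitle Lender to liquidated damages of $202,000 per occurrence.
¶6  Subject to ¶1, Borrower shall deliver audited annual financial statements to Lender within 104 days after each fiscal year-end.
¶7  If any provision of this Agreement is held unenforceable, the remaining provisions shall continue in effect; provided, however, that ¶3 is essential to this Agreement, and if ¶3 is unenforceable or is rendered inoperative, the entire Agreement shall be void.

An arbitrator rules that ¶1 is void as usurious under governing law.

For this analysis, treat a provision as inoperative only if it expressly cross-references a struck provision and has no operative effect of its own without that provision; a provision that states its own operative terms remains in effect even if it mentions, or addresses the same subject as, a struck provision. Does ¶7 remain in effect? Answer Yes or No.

No

¶1 is struck. The whole of ¶2 is the payment deadline for the interest charge, defined by reference to ¶1, so ¶2 cannot stand once ¶1 is removed. ¶3 merely fixes the cure period for breach of ¶2; with ¶2 gone it has nothing to operate on and falls away. ¶5 does nothing except set the liquidated-damages amount by reference to ¶2; with ¶2 gone it has no independent effect and is inoperative. ¶7 makes ¶3 an essential term, and ¶3 has been rendered inoperative by the cascade; under ¶7, the entire Agreement is therefore void. No provision of the Agreement survives. ¶7 is among the inoperative provisions, so the answer is no.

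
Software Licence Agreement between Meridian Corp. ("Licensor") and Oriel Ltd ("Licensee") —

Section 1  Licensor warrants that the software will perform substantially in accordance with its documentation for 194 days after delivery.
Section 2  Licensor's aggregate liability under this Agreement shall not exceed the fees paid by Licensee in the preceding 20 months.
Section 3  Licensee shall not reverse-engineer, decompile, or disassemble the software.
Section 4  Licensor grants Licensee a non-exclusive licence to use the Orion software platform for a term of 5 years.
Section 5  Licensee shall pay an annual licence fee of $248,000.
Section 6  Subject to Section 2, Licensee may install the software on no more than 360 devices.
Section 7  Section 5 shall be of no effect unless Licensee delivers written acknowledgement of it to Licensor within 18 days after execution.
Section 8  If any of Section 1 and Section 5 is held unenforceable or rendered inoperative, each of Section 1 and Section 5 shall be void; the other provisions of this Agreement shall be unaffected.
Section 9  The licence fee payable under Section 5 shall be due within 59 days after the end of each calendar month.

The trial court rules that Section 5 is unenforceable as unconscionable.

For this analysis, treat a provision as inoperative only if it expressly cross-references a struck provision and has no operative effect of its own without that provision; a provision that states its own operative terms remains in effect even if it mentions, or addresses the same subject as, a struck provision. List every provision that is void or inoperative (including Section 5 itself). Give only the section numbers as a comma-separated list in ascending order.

1, 5, 7, 9

Section 5 is struck. Section 7 merely fixes the acknowledgement condition for Section 5; with Section 5 gone it has nothing to operate on and falls away. Section 9 operates only by reference to Section 5, so it falls with Section 5. Section 8 declares Section 1 and Section 5 mutually dependent; since one of them has fallen, all of them are of no effect. That brings down Section 1 as well. The remainder continues in force under Section 8. That leaves Section 2, Section 3, Section 4, Section 6, and Section 8 in effect.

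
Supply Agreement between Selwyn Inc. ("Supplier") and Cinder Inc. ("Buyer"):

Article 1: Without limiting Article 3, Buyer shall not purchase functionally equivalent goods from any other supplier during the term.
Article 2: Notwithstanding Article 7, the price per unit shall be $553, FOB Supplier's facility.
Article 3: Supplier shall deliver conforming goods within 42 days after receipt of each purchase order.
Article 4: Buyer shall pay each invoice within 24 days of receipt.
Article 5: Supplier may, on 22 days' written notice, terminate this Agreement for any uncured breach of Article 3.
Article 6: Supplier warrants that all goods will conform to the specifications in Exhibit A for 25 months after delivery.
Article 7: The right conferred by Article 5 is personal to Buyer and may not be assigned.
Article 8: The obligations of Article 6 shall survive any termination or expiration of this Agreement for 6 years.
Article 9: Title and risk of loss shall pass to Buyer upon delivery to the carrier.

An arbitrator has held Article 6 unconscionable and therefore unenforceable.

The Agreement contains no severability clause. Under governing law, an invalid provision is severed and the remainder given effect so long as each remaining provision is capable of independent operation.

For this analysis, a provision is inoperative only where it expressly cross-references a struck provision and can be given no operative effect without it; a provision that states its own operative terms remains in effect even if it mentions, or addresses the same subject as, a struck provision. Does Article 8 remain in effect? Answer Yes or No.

Article 6 is struck. Article 8 has no operative effect of its own apart from Article 6 and is therefore inoperative. Under the stated default rule, only provisions that cannot operate independently fall away; the rest are enforced. The provisions still in force are Article 1, Article 2, Article 3, Article 4, Article 5, Article 7, and Article 9. Article 8 is among the inoperative provisions, so the answer is no.

No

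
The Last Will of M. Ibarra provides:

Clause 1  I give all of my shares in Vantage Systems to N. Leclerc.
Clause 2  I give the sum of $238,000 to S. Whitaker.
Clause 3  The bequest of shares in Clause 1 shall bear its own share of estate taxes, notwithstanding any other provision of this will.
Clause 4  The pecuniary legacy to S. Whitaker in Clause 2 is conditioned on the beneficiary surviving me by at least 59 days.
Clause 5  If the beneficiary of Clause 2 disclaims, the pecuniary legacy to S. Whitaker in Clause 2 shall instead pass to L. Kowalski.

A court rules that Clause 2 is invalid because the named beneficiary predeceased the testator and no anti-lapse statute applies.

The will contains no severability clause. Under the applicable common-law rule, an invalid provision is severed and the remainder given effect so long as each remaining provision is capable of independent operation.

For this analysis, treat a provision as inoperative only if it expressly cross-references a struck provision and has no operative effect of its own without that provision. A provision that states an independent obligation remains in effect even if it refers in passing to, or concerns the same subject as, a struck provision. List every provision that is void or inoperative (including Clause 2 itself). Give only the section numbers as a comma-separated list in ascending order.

Clause 2 is struck. Clause 4 has no operative effect of its own apart from Clause 2 and is therefore inoperative. Clause 5 has no operative effect of its own apart from Clause 2 and is therefore inoperative. Under the stated default rule, only provisions that cannot operate independently fall away; the rest are enforced. The provisions still in force are Clause 1 and Clause 3.

2, 4, 5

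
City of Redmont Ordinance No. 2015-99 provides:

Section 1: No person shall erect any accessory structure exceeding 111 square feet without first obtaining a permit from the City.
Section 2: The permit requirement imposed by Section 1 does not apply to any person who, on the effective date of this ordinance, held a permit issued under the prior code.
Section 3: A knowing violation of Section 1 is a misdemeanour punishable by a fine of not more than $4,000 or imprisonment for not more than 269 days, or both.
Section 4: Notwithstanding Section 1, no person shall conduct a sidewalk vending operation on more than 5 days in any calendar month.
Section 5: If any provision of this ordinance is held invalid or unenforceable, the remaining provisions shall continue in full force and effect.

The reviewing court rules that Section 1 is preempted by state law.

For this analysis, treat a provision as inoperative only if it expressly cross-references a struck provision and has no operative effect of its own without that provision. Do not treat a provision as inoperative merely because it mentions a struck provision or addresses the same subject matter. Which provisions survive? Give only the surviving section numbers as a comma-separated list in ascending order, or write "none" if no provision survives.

Section 1 is struck. The only function of Section 2 is the grandfather exemption from Section 1, so it cannot stand once Section 1 is removed. Section 3 operates only by reference to Section 1, so it falls with Section 1. Section 4 mentions Section 1 but its own obligation stands independently of Section 1, so Section 4 is not affected. Section 5 is a severability clause and preserves every provision that can still be given independent effect. The provisions still in force are Section 4 and Section 5.

4, 5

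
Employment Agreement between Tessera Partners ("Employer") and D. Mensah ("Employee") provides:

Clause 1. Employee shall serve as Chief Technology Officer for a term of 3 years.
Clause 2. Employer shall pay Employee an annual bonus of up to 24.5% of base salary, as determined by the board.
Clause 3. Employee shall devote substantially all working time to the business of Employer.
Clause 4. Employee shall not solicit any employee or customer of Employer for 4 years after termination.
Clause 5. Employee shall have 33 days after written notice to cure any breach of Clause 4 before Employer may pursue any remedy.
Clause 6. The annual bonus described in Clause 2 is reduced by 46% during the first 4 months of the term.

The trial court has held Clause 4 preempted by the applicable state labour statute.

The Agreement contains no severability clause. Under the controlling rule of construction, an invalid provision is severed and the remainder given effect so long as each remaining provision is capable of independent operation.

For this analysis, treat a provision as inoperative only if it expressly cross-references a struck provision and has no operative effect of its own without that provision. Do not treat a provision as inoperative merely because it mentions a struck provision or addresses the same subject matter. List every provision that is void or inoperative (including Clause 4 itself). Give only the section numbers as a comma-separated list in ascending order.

4, 5

Clause 4 is struck. Clause 5 merely fixes the cure period for breach of Clause 4; with Clause 4 gone it has nothing to operate on and falls away. Under the stated default rule, only provisions that cannot operate independently fall away; the rest are enforced. The provisions still in force are Clause 1, Clause 2, Clause 3, and Clause 6.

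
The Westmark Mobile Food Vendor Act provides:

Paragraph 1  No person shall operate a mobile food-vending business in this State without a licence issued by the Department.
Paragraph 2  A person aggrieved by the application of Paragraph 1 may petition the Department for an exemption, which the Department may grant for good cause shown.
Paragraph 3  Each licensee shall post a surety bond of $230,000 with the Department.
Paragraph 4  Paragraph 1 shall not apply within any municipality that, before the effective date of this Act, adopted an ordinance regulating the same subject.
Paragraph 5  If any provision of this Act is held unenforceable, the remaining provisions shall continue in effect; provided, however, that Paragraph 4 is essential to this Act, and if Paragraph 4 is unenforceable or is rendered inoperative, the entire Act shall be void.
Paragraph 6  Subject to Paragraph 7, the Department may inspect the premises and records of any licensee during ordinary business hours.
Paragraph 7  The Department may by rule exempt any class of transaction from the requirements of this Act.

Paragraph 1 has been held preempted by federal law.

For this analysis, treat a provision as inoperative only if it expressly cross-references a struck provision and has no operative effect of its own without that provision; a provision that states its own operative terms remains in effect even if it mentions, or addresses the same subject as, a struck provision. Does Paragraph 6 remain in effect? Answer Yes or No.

No

Paragraph 1 is struck. Paragraph 2 merely fixes the exemption procedure for Paragraph 1; with Paragraph 1 gone it has nothing to operate on and falls away. The only function of Paragraph 4 is the local-preemption carve-out from Paragraph 1, so it cannot stand once Paragraph 1 is removed. Paragraph 5 makes Paragraph 4 an essential term, and Paragraph 4 has been rendered inoperative by the cascade; under Paragraph 5, the entire Act is therefore void. No provision of the Act survives. Paragraph 6 is among the inoperative provisions, so the answer is no.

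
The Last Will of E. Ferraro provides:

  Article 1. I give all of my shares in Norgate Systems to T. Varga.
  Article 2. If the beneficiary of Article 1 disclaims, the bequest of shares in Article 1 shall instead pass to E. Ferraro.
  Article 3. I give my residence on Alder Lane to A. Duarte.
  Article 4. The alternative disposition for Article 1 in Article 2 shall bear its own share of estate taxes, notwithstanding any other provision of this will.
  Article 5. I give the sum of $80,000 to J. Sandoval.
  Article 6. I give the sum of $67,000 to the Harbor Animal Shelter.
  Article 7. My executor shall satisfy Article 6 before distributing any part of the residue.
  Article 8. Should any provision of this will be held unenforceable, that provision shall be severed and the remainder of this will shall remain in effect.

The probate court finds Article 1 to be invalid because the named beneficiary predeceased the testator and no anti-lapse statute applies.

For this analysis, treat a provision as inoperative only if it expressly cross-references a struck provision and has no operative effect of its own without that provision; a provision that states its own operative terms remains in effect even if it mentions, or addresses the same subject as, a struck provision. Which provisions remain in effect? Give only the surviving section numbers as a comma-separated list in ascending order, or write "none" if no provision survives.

3, 5, 6, 7, 8

Article 1 is struck. Article 2 operates only by reference to Article 1, so it falls with Article 1. Article 4 merely fixes the tax charge on Article 2; with Article 2 gone it has nothing to operate on and falls away. Under the severability clause in Article 8, the remaining provisions continue in force. That leaves Article 3, Article 5, Article 6, Article 7, and Article 8 in effect.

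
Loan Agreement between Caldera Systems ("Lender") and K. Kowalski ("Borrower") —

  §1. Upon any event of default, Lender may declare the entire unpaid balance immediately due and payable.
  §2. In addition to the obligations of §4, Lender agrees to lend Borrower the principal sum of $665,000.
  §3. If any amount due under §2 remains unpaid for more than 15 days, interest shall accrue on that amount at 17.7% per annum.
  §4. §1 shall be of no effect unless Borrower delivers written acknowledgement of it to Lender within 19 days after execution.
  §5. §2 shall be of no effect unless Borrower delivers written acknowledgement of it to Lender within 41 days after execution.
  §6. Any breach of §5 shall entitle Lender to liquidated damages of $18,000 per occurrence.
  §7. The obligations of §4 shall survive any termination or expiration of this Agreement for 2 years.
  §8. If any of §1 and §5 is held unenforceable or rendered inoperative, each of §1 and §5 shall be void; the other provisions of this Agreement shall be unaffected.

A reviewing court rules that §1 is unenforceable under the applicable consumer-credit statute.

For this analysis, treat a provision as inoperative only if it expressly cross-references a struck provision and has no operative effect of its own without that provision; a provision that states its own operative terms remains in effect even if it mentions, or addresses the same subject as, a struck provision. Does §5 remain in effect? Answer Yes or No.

§1 is struck. The only function of §4 is the acknowledgement condition for §1, so it cannot stand once §1 is removed. §7 operates only by reference to §4, so it falls with §4. Although §2 refers to §4, its operative terms do not depend on §4, so it remains in effect. §8 declares §1 and §5 mutually dependent; since one of them has fallen, all of them are of no effect. That brings down §5 as well. §6 in turn depends solely on a provision now struck and likewise falls. The remainder continues in force under §8. §2, §3, and §8 remain in effect. §5 is among the inoperative provisions, so the answer is no.

No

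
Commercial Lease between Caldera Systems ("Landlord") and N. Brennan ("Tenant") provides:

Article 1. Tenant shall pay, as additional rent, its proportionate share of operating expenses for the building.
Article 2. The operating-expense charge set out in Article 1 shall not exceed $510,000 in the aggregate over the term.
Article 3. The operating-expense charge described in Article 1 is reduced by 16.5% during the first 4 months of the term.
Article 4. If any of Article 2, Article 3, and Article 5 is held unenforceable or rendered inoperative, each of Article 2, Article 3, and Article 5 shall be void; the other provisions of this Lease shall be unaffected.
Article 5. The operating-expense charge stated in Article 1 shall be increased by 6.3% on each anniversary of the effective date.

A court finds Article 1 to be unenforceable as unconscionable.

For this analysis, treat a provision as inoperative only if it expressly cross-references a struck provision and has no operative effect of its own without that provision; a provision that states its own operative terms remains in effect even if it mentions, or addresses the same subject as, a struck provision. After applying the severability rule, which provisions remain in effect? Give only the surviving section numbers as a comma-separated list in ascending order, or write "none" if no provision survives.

4

Article 1 is struck. The whole of Article 2 is the aggregate cap on the operating-expense charge, defined by reference to Article 1, so Article 2 cannot stand once Article 1 is removed. Article 3 has no operative effect of its own apart from Article 1 and is therefore inoperative. The whole of Article 5 is the escalation of the operating-expense charge, defined by reference to Article 1, so Article 5 cannot stand once Article 1 is removed. Article 4 declares Article 2, Article 3, and Article 5 mutually dependent; since one of them has fallen, all of them are of no effect. The remainder continues in force under Article 4. Only Article 4 remains in effect.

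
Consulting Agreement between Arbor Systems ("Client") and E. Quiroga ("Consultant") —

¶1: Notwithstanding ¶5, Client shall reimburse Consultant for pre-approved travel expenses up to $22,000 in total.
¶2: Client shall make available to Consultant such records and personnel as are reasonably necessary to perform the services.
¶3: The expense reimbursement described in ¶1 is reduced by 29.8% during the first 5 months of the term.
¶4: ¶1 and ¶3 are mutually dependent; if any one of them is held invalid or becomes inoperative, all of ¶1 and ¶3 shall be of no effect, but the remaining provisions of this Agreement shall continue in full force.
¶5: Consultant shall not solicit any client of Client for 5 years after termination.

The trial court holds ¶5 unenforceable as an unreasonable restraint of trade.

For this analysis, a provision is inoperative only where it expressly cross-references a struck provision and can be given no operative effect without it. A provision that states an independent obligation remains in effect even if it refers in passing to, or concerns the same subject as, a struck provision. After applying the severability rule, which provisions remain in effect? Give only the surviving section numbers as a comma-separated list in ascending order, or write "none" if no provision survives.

1, 2, 3, 4

¶5 is struck. ¶1 mentions ¶5 but its own obligation stands independently of ¶5, so ¶1 is not affected. Nothing else in the Agreement is defined by reference to ¶5. ¶4 ties ¶1 and ¶3 together, but none of those is affected here; the remaining provisions continue in force under ¶4. ¶1, ¶2, ¶3, and ¶4 remain in effect.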